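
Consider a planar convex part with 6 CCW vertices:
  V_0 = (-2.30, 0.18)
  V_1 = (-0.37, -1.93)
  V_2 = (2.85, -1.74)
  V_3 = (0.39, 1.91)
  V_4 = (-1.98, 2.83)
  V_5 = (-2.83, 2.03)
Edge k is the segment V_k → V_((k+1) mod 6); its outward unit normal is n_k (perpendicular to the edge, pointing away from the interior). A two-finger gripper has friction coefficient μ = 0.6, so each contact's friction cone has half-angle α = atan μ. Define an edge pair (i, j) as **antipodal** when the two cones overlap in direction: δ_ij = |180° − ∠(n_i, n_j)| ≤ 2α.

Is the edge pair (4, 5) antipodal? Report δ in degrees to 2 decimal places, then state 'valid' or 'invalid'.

α = atan 0.6 = 30.96°;  2α = 61.93°
edge 4: e_4 = (-0.85, -0.80);  n_4 = (-0.6854, +0.7282)
edge 5: e_5 = (+0.53, -1.85);  n_5 = (-0.9613, -0.2754)
∠(n_4, n_5) = 62.72°
δ = |180° − 62.72°| = 117.28°
117.28° > 2α = 61.93°  →  invalid

δ = 117.28°, invalid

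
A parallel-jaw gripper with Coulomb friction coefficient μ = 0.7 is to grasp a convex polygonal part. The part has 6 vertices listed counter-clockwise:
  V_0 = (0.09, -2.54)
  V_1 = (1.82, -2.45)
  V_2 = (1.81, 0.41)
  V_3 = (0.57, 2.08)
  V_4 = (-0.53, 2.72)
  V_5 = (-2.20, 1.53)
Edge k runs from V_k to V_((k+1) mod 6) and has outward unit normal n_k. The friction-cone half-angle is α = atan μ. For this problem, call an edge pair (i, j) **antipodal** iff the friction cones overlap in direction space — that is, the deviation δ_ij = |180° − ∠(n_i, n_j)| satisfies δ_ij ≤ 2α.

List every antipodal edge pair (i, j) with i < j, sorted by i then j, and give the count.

α = atan 0.7 = 34.99°;  2α = 69.98°
n_0 = (+0.0520, -0.9986)
n_1 = (+1.0000, +0.0035)
n_2 = (+0.8029, +0.5961)
n_3 = (+0.5029, +0.8643)
n_4 = (-0.5803, +0.8144)
n_5 = (-0.8715, -0.4904)
  (0,1): δ = 92.78°  ·
  (0,2): δ = 56.38°  ✓
  (0,3): δ = 33.17°  ✓
  (0,4): δ = 32.49°  ✓
  (0,5): δ = 116.39°  ·
  (1,2): δ = 143.61°  ·
  (1,3): δ = 120.39°  ·
  (1,4): δ = 54.73°  ✓
  (1,5): δ = 29.16°  ✓
  (2,3): δ = 156.79°  ·
  (2,4): δ = 91.12°  ·
  (2,5): δ = 7.23°  ✓
  (3,4): δ = 114.34°  ·
  (3,5): δ = 30.44°  ✓
  (4,5): δ = 96.11°  ·
antipodal pairs: 7

count = 7; pairs: (0,2), (0,3), (0,4), (1,4), (1,5), (2,5), (3,5)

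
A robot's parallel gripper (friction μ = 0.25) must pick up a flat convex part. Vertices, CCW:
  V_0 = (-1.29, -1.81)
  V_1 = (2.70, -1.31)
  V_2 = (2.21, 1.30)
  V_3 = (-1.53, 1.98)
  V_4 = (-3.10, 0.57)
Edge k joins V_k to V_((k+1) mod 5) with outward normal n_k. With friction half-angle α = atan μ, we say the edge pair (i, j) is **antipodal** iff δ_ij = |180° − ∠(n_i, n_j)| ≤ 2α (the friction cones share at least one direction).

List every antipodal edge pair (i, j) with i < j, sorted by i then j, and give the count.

α = atan 0.25 = 14.04°;  2α = 28.07°
n_0 = (+0.1243, -0.9922)
n_1 = (+0.9828, +0.1845)
n_2 = (+0.1789, +0.9839)
n_3 = (-0.6682, +0.7440)
n_4 = (-0.7960, -0.6053)
  (0,1): δ = 86.51°  ·
  (0,2): δ = 17.45°  ✓
  (0,3): δ = 34.78°  ·
  (0,4): δ = 120.11°  ·
  (1,2): δ = 110.94°  ·
  (1,3): δ = 58.71°  ·
  (1,4): δ = 26.62°  ✓
  (2,3): δ = 127.77°  ·
  (2,4): δ = 42.44°  ·
  (3,4): δ = 94.67°  ·
antipodal pairs: 2

count = 2; pairs: (0,2), (1,4)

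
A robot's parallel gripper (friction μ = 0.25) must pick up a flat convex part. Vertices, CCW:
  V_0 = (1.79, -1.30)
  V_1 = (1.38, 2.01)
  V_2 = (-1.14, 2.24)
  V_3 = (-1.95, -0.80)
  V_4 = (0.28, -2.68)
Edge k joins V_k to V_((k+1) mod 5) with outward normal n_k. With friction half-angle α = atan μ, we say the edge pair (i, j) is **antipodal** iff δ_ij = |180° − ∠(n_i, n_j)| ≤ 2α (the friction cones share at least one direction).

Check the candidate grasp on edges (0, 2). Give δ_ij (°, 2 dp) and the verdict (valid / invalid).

δ = 21.98°, valid

α = atan 0.25 = 14.04°;  2α = 28.07°
edge 0: e_0 = (-0.41, +3.31);  n_0 = (+0.9924, +0.1229)
edge 2: e_2 = (-0.81, -3.04);  n_2 = (-0.9663, +0.2575)
∠(n_0, n_2) = 158.02°
δ = |180° − 158.02°| = 21.98°
21.98° ≤ 2α = 28.07°  →  valid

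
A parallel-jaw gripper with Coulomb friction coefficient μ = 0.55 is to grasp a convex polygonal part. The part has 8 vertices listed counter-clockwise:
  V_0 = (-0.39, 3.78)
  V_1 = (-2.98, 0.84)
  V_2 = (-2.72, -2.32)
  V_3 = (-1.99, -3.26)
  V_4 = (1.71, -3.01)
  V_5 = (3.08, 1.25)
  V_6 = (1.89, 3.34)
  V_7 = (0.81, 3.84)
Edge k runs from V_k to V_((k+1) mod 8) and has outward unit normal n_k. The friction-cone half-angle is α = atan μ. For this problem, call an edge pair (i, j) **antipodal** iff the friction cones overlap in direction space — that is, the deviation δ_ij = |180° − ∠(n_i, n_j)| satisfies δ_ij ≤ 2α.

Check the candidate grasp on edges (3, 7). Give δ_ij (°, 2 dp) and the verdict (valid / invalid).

δ = 1.00°, valid

α = atan 0.55 = 28.81°;  2α = 57.62°
edge 3: e_3 = (+3.70, +0.25);  n_3 = (+0.0674, -0.9977)
edge 7: e_7 = (-1.20, -0.06);  n_7 = (-0.0499, +0.9988)
∠(n_3, n_7) = 179.00°
δ = |180° − 179.00°| = 1.00°
1.00° ≤ 2α = 57.62°  →  valid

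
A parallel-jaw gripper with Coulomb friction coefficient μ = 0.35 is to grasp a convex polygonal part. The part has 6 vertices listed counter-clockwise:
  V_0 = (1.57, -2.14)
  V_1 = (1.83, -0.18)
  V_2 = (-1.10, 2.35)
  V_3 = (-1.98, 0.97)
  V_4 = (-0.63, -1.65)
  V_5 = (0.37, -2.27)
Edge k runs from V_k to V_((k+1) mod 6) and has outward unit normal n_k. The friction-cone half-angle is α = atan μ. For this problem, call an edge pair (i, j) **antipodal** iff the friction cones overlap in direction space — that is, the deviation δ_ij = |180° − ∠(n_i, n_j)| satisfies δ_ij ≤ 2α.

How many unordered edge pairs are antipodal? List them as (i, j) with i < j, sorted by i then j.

α = atan 0.35 = 19.29°;  2α = 38.58°
n_0 = (+0.9913, -0.1315)
n_1 = (+0.6536, +0.7569)
n_2 = (-0.8432, +0.5377)
n_3 = (-0.8889, -0.4580)
n_4 = (-0.5269, -0.8499)
n_5 = (+0.1077, -0.9942)
  (0,1): δ = 123.25°  ·
  (0,2): δ = 24.97°  ✓
  (0,3): δ = 34.82°  ✓
  (0,4): δ = 65.76°  ·
  (0,5): δ = 103.74°  ·
  (1,2): δ = 81.71°  ·
  (1,3): δ = 21.93°  ✓
  (1,4): δ = 9.01°  ✓
  (1,5): δ = 46.99°  ·
  (2,3): δ = 120.21°  ·
  (2,4): δ = 89.27°  ·
  (2,5): δ = 51.29°  ·
  (3,4): δ = 149.06°  ·
  (3,5): δ = 111.08°  ·
  (4,5): δ = 142.02°  ·
antipodal pairs: 4

count = 4; pairs: (0,2), (0,3), (1,3), (1,4)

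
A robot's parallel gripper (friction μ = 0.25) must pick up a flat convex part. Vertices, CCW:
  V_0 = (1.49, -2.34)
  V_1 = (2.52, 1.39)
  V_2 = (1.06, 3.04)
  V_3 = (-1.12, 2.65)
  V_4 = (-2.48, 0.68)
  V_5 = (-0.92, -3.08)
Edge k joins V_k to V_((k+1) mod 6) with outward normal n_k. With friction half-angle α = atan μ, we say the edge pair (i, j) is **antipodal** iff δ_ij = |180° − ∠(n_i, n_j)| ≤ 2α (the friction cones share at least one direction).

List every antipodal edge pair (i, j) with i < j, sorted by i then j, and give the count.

α = atan 0.25 = 14.04°;  2α = 28.07°
n_0 = (+0.9639, -0.2662)
n_1 = (+0.7489, +0.6627)
n_2 = (-0.1761, +0.9844)
n_3 = (-0.8229, +0.5681)
n_4 = (-0.9237, -0.3832)
n_5 = (+0.2935, -0.9560)
  (0,1): δ = 123.06°  ·
  (0,2): δ = 64.42°  ·
  (0,3): δ = 19.18°  ✓
  (0,4): δ = 37.97°  ·
  (0,5): δ = 122.51°  ·
  (1,2): δ = 121.36°  ·
  (1,3): δ = 76.12°  ·
  (1,4): δ = 18.97°  ✓
  (1,5): δ = 65.57°  ·
  (2,3): δ = 134.76°  ·
  (2,4): δ = 77.61°  ·
  (2,5): δ = 6.93°  ✓
  (3,4): δ = 122.85°  ·
  (3,5): δ = 38.31°  ·
  (4,5): δ = 95.46°  ·
antipodal pairs: 3

count = 3; pairs: (0,3), (1,4), (2,5)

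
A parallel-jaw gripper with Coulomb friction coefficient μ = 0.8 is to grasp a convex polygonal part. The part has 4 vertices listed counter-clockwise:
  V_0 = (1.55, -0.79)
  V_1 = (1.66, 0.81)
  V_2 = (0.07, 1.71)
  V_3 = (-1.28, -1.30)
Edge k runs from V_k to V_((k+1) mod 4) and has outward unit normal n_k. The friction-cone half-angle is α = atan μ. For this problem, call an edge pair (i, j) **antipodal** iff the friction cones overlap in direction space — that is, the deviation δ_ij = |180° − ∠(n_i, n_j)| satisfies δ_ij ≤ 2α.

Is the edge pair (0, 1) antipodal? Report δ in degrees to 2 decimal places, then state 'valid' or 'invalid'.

α = atan 0.8 = 38.66°;  2α = 77.32°
edge 0: e_0 = (+0.11, +1.60);  n_0 = (+0.9976, -0.0686)
edge 1: e_1 = (-1.59, +0.90);  n_1 = (+0.4926, +0.8703)
∠(n_0, n_1) = 64.42°
δ = |180° − 64.42°| = 115.58°
115.58° > 2α = 77.32°  →  invalid

δ = 115.58°, invalid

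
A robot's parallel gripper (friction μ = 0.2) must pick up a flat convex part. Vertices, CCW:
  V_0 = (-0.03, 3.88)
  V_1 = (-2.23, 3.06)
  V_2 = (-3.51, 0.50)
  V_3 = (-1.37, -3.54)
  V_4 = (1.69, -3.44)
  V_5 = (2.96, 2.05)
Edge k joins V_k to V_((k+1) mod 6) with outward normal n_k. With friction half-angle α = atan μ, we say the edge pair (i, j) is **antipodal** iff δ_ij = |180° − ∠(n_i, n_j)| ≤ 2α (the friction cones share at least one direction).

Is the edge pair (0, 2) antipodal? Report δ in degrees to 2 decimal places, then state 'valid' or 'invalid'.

δ = 82.53°, invalid

α = atan 0.2 = 11.31°;  2α = 22.62°
edge 0: e_0 = (-2.20, -0.82);  n_0 = (-0.3493, +0.9370)
edge 2: e_2 = (+2.14, -4.04);  n_2 = (-0.8837, -0.4681)
∠(n_0, n_2) = 97.47°
δ = |180° − 97.47°| = 82.53°
82.53° > 2α = 22.62°  →  invalid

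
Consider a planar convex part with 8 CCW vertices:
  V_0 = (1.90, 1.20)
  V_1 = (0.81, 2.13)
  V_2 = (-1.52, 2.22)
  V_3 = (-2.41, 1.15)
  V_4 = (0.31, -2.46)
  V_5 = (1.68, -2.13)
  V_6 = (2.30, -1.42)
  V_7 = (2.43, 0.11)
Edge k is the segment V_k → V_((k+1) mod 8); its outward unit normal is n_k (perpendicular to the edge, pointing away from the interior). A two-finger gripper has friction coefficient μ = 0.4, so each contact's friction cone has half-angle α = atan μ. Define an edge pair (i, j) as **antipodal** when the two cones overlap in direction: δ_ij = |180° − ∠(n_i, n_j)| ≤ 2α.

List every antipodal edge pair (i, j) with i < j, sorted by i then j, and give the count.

count = 7; pairs: (0,3), (1,4), (2,4), (2,5), (2,6), (3,6), (3,7)

α = atan 0.4 = 21.80°;  2α = 43.60°
n_0 = (+0.6491, +0.7607)
n_1 = (+0.0386, +0.9993)
n_2 = (-0.7688, +0.6395)
n_3 = (-0.7987, -0.6018)
n_4 = (+0.2342, -0.9722)
n_5 = (+0.7532, -0.6578)
n_6 = (+0.9964, -0.0847)
n_7 = (+0.8993, +0.4373)
  (0,1): δ = 141.74°  ·
  (0,2): δ = 89.28°  ·
  (0,3): δ = 12.53°  ✓
  (0,4): δ = 54.01°  ·
  (0,5): δ = 89.34°  ·
  (0,6): δ = 125.61°  ·
  (0,7): δ = 156.40°  ·
  (1,2): δ = 127.54°  ·
  (1,3): δ = 50.79°  ·
  (1,4): δ = 15.76°  ✓
  (1,5): δ = 51.08°  ·
  (1,6): δ = 87.36°  ·
  (1,7): δ = 118.14°  ·
  (2,3): δ = 103.25°  ·
  (2,4): δ = 36.70°  ✓
  (2,5): δ = 1.38°  ✓
  (2,6): δ = 34.90°  ✓
  (2,7): δ = 65.68°  ·
  (3,4): δ = 113.45°  ·
  (3,5): δ = 78.13°  ·
  (3,6): δ = 41.85°  ✓
  (3,7): δ = 11.07°  ✓
  (4,5): δ = 144.67°  ·
  (4,6): δ = 108.40°  ·
  (4,7): δ = 77.61°  ·
  (5,6): δ = 143.73°  ·
  (5,7): δ = 112.94°  ·
  (6,7): δ = 149.21°  ·
antipodal pairs: 7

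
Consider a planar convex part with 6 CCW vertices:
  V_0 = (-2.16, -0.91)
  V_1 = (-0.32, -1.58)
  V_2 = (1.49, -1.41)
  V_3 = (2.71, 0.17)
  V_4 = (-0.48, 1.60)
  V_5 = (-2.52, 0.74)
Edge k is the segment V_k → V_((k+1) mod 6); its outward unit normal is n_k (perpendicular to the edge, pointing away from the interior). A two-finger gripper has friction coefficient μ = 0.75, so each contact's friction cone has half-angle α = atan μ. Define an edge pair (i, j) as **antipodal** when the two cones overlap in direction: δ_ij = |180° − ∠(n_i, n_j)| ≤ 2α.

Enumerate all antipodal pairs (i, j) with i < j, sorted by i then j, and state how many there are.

count = 7; pairs: (0,3), (0,4), (1,3), (1,4), (2,4), (2,5), (3,5)

α = atan 0.75 = 36.87°;  2α = 73.74°
n_0 = (-0.3422, -0.9396)
n_1 = (+0.0935, -0.9956)
n_2 = (+0.7915, -0.6112)
n_3 = (+0.4091, +0.9125)
n_4 = (-0.3885, +0.9215)
n_5 = (-0.9770, -0.2132)
  (0,1): δ = 154.63°  ·
  (0,2): δ = 107.67°  ·
  (0,3): δ = 4.14°  ✓
  (0,4): δ = 42.87°  ✓
  (0,5): δ = 122.32°  ·
  (1,2): δ = 133.04°  ·
  (1,3): δ = 29.51°  ✓
  (1,4): δ = 17.49°  ✓
  (1,5): δ = 96.94°  ·
  (2,3): δ = 76.47°  ·
  (2,4): δ = 29.47°  ✓
  (2,5): δ = 49.98°  ✓
  (3,4): δ = 133.00°  ·
  (3,5): δ = 53.55°  ✓
  (4,5): δ = 100.55°  ·
antipodal pairs: 7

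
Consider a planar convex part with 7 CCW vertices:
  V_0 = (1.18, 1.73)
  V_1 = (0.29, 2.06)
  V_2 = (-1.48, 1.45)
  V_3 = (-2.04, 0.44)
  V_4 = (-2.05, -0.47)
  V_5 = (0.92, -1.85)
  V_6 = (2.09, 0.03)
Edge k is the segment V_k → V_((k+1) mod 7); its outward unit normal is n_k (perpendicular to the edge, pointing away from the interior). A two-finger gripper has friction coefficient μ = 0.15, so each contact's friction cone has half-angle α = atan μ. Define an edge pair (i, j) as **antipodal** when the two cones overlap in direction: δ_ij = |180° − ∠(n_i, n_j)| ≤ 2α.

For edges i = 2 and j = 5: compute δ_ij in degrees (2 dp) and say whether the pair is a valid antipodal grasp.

δ = 2.89°, valid

α = atan 0.15 = 8.53°;  2α = 17.06°
edge 2: e_2 = (-0.56, -1.01);  n_2 = (-0.8746, +0.4849)
edge 5: e_5 = (+1.17, +1.88);  n_5 = (+0.8490, -0.5284)
∠(n_2, n_5) = 177.11°
δ = |180° − 177.11°| = 2.89°
2.89° ≤ 2α = 17.06°  →  valid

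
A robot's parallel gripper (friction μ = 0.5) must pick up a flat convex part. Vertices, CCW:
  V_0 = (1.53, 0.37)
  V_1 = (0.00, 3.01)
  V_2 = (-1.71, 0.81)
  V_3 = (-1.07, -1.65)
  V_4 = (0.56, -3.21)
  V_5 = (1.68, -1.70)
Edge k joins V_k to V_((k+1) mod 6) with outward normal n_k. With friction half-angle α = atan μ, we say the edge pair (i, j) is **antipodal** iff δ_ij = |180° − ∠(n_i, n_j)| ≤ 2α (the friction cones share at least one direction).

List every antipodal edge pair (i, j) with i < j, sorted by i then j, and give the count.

α = atan 0.5 = 26.57°;  2α = 53.13°
n_0 = (+0.8652, +0.5014)
n_1 = (-0.7895, +0.6137)
n_2 = (-0.9678, -0.2518)
n_3 = (-0.6914, -0.7224)
n_4 = (+0.8032, -0.5957)
n_5 = (+0.9974, +0.0723)
  (0,1): δ = 67.95°  ·
  (0,2): δ = 15.51°  ✓
  (0,3): δ = 16.16°  ✓
  (0,4): δ = 113.34°  ·
  (0,5): δ = 154.05°  ·
  (1,2): δ = 127.56°  ·
  (1,3): δ = 95.89°  ·
  (1,4): δ = 1.29°  ✓
  (1,5): δ = 42.00°  ✓
  (2,3): δ = 148.33°  ·
  (2,4): δ = 51.15°  ✓
  (2,5): δ = 10.44°  ✓
  (3,4): δ = 82.82°  ·
  (3,5): δ = 42.11°  ✓
  (4,5): δ = 139.29°  ·
antipodal pairs: 7

count = 7; pairs: (0,2), (0,3), (1,4), (1,5), (2,4), (2,5), (3,5)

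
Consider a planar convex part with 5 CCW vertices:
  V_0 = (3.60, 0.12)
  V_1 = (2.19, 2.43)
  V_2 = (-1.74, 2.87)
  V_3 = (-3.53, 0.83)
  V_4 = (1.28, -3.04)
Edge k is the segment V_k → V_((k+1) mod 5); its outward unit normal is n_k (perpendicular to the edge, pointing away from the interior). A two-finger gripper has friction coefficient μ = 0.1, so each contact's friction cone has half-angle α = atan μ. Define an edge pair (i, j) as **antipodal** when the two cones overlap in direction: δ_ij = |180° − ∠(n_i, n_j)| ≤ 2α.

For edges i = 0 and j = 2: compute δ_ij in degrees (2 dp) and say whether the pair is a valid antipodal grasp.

α = atan 0.1 = 5.71°;  2α = 11.42°
edge 0: e_0 = (-1.41, +2.31);  n_0 = (+0.8536, +0.5210)
edge 2: e_2 = (-1.79, -2.04);  n_2 = (-0.7517, +0.6595)
∠(n_0, n_2) = 107.34°
δ = |180° − 107.34°| = 72.66°
72.66° > 2α = 11.42°  →  invalid

δ = 72.66°, invalid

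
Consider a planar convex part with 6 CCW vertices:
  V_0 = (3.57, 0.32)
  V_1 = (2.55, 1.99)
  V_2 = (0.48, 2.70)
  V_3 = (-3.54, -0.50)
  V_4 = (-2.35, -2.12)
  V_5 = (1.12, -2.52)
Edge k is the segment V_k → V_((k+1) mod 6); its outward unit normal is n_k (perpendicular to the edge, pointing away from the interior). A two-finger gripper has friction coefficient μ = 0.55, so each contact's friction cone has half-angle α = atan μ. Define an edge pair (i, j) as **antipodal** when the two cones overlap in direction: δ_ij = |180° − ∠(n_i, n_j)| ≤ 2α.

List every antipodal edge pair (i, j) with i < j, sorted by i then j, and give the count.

count = 6; pairs: (0,3), (0,4), (1,3), (1,4), (2,4), (2,5)

α = atan 0.55 = 28.81°;  2α = 57.62°
n_0 = (+0.8534, +0.5212)
n_1 = (+0.3244, +0.9459)
n_2 = (-0.6228, +0.7824)
n_3 = (-0.8059, -0.5920)
n_4 = (-0.1145, -0.9934)
n_5 = (+0.7572, -0.6532)
  (0,1): δ = 140.35°  ·
  (0,2): δ = 82.90°  ·
  (0,3): δ = 4.88°  ✓
  (0,4): δ = 52.01°  ✓
  (0,5): δ = 107.80°  ·
  (1,2): δ = 122.55°  ·
  (1,3): δ = 34.77°  ✓
  (1,4): δ = 12.36°  ✓
  (1,5): δ = 68.15°  ·
  (2,3): δ = 92.22°  ·
  (2,4): δ = 45.10°  ✓
  (2,5): δ = 10.70°  ✓
  (3,4): δ = 132.88°  ·
  (3,5): δ = 77.08°  ·
  (4,5): δ = 124.21°  ·
antipodal pairs: 6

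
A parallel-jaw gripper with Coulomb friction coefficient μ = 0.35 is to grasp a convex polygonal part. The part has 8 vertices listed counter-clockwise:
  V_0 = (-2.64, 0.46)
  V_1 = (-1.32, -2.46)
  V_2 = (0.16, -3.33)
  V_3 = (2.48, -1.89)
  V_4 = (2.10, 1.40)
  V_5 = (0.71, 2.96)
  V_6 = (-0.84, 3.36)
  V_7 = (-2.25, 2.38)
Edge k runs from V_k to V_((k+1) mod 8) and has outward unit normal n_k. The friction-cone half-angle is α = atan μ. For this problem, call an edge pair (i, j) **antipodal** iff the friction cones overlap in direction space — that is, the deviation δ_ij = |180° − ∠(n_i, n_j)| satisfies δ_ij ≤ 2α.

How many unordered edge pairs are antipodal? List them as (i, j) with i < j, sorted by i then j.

α = atan 0.35 = 19.29°;  2α = 38.58°
n_0 = (-0.9112, -0.4119)
n_1 = (-0.5068, -0.8621)
n_2 = (+0.5274, -0.8496)
n_3 = (+0.9934, +0.1147)
n_4 = (+0.7466, +0.6653)
n_5 = (+0.2499, +0.9683)
n_6 = (-0.5707, +0.8211)
n_7 = (-0.9800, +0.1991)
  (0,1): δ = 144.77°  ·
  (0,2): δ = 82.50°  ·
  (0,3): δ = 17.74°  ✓
  (0,4): δ = 17.38°  ✓
  (0,5): δ = 51.20°  ·
  (0,6): δ = 100.48°  ·
  (0,7): δ = 144.19°  ·
  (1,2): δ = 117.72°  ·
  (1,3): δ = 52.96°  ·
  (1,4): δ = 17.85°  ✓
  (1,5): δ = 15.98°  ✓
  (1,6): δ = 65.25°  ·
  (1,7): δ = 108.97°  ·
  (2,3): δ = 115.24°  ·
  (2,4): δ = 80.13°  ·
  (2,5): δ = 46.30°  ·
  (2,6): δ = 2.97°  ✓
  (2,7): δ = 46.69°  ·
  (3,4): δ = 144.89°  ·
  (3,5): δ = 111.06°  ·
  (3,6): δ = 61.79°  ·
  (3,7): δ = 18.07°  ✓
  (4,5): δ = 146.17°  ·
  (4,6): δ = 96.90°  ·
  (4,7): δ = 53.18°  ·
  (5,6): δ = 130.73°  ·
  (5,7): δ = 87.01°  ·
  (6,7): δ = 136.28°  ·
antipodal pairs: 6

count = 6; pairs: (0,3), (0,4), (1,4), (1,5), (2,6), (3,7)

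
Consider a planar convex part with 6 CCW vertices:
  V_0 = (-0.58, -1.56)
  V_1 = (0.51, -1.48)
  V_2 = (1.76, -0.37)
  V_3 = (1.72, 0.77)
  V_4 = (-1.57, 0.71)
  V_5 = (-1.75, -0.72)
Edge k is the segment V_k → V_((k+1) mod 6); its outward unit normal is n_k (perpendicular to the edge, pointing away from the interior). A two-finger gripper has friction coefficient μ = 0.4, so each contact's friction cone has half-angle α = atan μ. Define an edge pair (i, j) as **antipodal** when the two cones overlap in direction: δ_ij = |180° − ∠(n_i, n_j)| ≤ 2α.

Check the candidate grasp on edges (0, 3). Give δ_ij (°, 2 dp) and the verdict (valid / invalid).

δ = 3.15°, valid

α = atan 0.4 = 21.80°;  2α = 43.60°
edge 0: e_0 = (+1.09, +0.08);  n_0 = (+0.0732, -0.9973)
edge 3: e_3 = (-3.29, -0.06);  n_3 = (-0.0182, +0.9998)
∠(n_0, n_3) = 176.85°
δ = |180° − 176.85°| = 3.15°
3.15° ≤ 2α = 43.60°  →  valid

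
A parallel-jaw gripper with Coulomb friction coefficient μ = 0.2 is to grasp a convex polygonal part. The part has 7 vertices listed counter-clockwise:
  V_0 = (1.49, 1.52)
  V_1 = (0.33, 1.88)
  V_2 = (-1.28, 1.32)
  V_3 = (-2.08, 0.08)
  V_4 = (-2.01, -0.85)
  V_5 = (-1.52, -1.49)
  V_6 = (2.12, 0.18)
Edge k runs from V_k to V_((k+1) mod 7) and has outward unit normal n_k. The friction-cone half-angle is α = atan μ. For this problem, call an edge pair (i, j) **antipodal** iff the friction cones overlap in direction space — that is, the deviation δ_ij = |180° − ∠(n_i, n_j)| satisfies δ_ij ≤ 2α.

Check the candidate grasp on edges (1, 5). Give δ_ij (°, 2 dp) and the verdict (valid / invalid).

δ = 5.47°, valid

α = atan 0.2 = 11.31°;  2α = 22.62°
edge 1: e_1 = (-1.61, -0.56);  n_1 = (-0.3285, +0.9445)
edge 5: e_5 = (+3.64, +1.67);  n_5 = (+0.4170, -0.9089)
∠(n_1, n_5) = 174.53°
δ = |180° − 174.53°| = 5.47°
5.47° ≤ 2α = 22.62°  →  valid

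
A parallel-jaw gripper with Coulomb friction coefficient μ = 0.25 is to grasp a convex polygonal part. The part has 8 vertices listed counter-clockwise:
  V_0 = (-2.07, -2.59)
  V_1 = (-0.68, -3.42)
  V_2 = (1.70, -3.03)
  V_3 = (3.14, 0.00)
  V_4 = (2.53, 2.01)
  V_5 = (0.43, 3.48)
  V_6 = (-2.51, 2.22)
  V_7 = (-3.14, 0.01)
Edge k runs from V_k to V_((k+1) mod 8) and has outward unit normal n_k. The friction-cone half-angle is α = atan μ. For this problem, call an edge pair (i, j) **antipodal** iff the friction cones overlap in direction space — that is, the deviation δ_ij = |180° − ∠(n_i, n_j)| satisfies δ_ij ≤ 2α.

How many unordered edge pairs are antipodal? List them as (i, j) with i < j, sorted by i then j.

count = 4; pairs: (0,4), (1,5), (2,6), (3,7)

α = atan 0.25 = 14.04°;  2α = 28.07°
n_0 = (-0.5127, -0.8586)
n_1 = (+0.1617, -0.9868)
n_2 = (+0.9032, -0.4292)
n_3 = (+0.9569, +0.2904)
n_4 = (+0.5735, +0.8192)
n_5 = (-0.3939, +0.9191)
n_6 = (-0.9617, +0.2741)
n_7 = (-0.9248, -0.3806)
  (0,1): δ = 139.85°  ·
  (0,2): δ = 84.58°  ·
  (0,3): δ = 42.28°  ·
  (0,4): δ = 4.15°  ✓
  (0,5): δ = 54.04°  ·
  (0,6): δ = 104.93°  ·
  (0,7): δ = 143.21°  ·
  (1,2): δ = 124.73°  ·
  (1,3): δ = 82.42°  ·
  (1,4): δ = 44.30°  ·
  (1,5): δ = 13.89°  ✓
  (1,6): δ = 64.78°  ·
  (1,7): δ = 103.06°  ·
  (2,3): δ = 137.70°  ·
  (2,4): δ = 99.57°  ·
  (2,5): δ = 41.38°  ·
  (2,6): δ = 9.51°  ✓
  (2,7): δ = 47.79°  ·
  (3,4): δ = 141.87°  ·
  (3,5): δ = 83.68°  ·
  (3,6): δ = 32.79°  ·
  (3,7): δ = 5.49°  ✓
  (4,5): δ = 121.81°  ·
  (4,6): δ = 70.92°  ·
  (4,7): δ = 32.64°  ·
  (5,6): δ = 129.11°  ·
  (5,7): δ = 90.83°  ·
  (6,7): δ = 141.72°  ·
antipodal pairs: 4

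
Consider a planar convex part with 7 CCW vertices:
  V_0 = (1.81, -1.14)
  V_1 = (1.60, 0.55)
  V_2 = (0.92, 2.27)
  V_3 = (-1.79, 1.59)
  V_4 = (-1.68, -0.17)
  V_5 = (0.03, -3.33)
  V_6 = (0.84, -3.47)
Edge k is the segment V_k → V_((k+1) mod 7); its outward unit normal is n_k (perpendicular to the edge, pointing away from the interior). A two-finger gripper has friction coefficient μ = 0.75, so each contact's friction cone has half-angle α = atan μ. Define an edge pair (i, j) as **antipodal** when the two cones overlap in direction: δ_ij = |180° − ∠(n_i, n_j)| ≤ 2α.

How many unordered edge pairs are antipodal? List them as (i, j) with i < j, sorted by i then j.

count = 10; pairs: (0,3), (0,4), (0,5), (1,3), (1,4), (1,5), (2,5), (2,6), (3,6), (4,6)

α = atan 0.75 = 36.87°;  2α = 73.74°
n_0 = (+0.9924, +0.1233)
n_1 = (+0.9300, +0.3677)
n_2 = (-0.2434, +0.9699)
n_3 = (-0.9981, -0.0624)
n_4 = (-0.8795, -0.4759)
n_5 = (-0.1703, -0.9854)
n_6 = (+0.9232, -0.3843)
  (0,1): δ = 165.51°  ·
  (0,2): δ = 83.00°  ·
  (0,3): δ = 3.51°  ✓
  (0,4): δ = 21.34°  ✓
  (0,5): δ = 73.11°  ✓
  (0,6): δ = 150.31°  ·
  (1,2): δ = 97.49°  ·
  (1,3): δ = 17.99°  ✓
  (1,4): δ = 6.85°  ✓
  (1,5): δ = 58.62°  ✓
  (1,6): δ = 135.83°  ·
  (2,3): δ = 100.51°  ·
  (2,4): δ = 75.67°  ·
  (2,5): δ = 23.89°  ✓
  (2,6): δ = 53.31°  ✓
  (3,4): δ = 155.16°  ·
  (3,5): δ = 103.38°  ·
  (3,6): δ = 26.18°  ✓
  (4,5): δ = 128.23°  ·
  (4,6): δ = 51.02°  ✓
  (5,6): δ = 102.80°  ·
antipodal pairs: 10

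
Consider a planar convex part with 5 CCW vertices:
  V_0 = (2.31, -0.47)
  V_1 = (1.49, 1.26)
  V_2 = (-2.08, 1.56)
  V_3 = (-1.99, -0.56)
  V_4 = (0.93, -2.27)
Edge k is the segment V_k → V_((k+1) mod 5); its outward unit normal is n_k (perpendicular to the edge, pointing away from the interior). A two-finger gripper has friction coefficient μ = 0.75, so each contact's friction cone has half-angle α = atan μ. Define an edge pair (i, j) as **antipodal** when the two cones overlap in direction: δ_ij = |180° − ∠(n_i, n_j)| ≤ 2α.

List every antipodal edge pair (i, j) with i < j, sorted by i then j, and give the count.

α = atan 0.75 = 36.87°;  2α = 73.74°
n_0 = (+0.9036, +0.4283)
n_1 = (+0.0837, +0.9965)
n_2 = (-0.9991, -0.0424)
n_3 = (-0.5053, -0.8629)
n_4 = (+0.7936, -0.6084)
  (0,1): δ = 120.16°  ·
  (0,2): δ = 22.93°  ✓
  (0,3): δ = 34.29°  ✓
  (0,4): δ = 117.16°  ·
  (1,2): δ = 82.77°  ·
  (1,3): δ = 25.55°  ✓
  (1,4): δ = 57.33°  ✓
  (2,3): δ = 122.78°  ·
  (2,4): δ = 39.91°  ✓
  (3,4): δ = 97.12°  ·
antipodal pairs: 5

count = 5; pairs: (0,2), (0,3), (1,3), (1,4), (2,4)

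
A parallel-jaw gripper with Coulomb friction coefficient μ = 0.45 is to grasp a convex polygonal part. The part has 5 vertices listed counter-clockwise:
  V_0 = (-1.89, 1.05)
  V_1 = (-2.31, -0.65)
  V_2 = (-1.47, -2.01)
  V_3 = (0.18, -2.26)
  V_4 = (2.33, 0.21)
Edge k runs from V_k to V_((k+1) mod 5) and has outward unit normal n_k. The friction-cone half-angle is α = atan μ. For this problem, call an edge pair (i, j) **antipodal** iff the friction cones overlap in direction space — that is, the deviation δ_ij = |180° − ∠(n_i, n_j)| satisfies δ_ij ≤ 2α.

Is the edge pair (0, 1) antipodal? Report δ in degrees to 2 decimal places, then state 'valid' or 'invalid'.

α = atan 0.45 = 24.23°;  2α = 48.46°
edge 0: e_0 = (-0.42, -1.70);  n_0 = (-0.9708, +0.2398)
edge 1: e_1 = (+0.84, -1.36);  n_1 = (-0.8508, -0.5255)
∠(n_0, n_1) = 45.58°
δ = |180° − 45.58°| = 134.42°
134.42° > 2α = 48.46°  →  invalid

δ = 134.42°, invalid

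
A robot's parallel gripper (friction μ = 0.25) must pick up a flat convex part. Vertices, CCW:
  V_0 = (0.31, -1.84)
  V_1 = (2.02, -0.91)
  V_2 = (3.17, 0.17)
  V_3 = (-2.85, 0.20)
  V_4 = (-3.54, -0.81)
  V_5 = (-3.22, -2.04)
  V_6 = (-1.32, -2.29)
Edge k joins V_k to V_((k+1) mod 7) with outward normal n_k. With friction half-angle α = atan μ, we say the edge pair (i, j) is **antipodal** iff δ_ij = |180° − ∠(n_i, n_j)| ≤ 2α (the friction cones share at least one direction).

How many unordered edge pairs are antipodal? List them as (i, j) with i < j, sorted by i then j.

α = atan 0.25 = 14.04°;  2α = 28.07°
n_0 = (+0.4778, -0.8785)
n_1 = (+0.6846, -0.7289)
n_2 = (+0.0050, +1.0000)
n_3 = (-0.8257, +0.5641)
n_4 = (-0.9678, -0.2518)
n_5 = (-0.1305, -0.9915)
n_6 = (+0.2661, -0.9639)
  (0,1): δ = 165.34°  ·
  (0,2): δ = 28.83°  ·
  (0,3): δ = 27.12°  ✓
  (0,4): δ = 76.04°  ·
  (0,5): δ = 143.96°  ·
  (0,6): δ = 166.89°  ·
  (1,2): δ = 43.49°  ·
  (1,3): δ = 12.46°  ✓
  (1,4): δ = 61.38°  ·
  (1,5): δ = 129.30°  ·
  (1,6): δ = 152.23°  ·
  (2,3): δ = 124.05°  ·
  (2,4): δ = 75.13°  ·
  (2,5): δ = 7.21°  ✓
  (2,6): δ = 15.72°  ✓
  (3,4): δ = 131.08°  ·
  (3,5): δ = 63.16°  ·
  (3,6): δ = 40.23°  ·
  (4,5): δ = 112.08°  ·
  (4,6): δ = 89.15°  ·
  (5,6): δ = 157.07°  ·
antipodal pairs: 4

count = 4; pairs: (0,3), (1,3), (2,5), (2,6)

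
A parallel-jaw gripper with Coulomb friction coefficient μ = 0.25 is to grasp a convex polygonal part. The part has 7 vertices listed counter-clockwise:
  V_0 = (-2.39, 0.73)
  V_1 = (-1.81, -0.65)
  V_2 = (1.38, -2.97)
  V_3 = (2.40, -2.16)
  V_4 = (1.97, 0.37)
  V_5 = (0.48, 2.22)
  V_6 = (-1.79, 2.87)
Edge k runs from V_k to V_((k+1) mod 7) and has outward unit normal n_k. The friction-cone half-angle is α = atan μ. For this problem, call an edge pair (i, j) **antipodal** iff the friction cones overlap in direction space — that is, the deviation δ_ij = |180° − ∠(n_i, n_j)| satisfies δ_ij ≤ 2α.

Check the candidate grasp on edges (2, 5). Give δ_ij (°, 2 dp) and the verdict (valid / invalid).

δ = 54.43°, invalid

α = atan 0.25 = 14.04°;  2α = 28.07°
edge 2: e_2 = (+1.02, +0.81);  n_2 = (+0.6219, -0.7831)
edge 5: e_5 = (-2.27, +0.65);  n_5 = (+0.2753, +0.9614)
∠(n_2, n_5) = 125.57°
δ = |180° − 125.57°| = 54.43°
54.43° > 2α = 28.07°  →  invalid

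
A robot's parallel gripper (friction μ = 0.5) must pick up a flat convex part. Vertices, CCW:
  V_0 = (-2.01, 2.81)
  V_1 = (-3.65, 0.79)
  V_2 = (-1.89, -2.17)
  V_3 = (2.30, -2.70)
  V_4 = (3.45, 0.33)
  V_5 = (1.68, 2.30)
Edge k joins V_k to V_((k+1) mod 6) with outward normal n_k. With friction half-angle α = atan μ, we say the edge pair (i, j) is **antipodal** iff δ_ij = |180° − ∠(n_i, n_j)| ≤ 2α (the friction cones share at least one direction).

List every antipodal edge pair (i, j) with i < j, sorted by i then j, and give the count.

count = 6; pairs: (0,3), (1,3), (1,4), (1,5), (2,4), (2,5)

α = atan 0.5 = 26.57°;  2α = 53.13°
n_0 = (-0.7763, +0.6303)
n_1 = (-0.8595, -0.5111)
n_2 = (-0.1255, -0.9921)
n_3 = (+0.9349, -0.3548)
n_4 = (+0.7439, +0.6683)
n_5 = (+0.1369, +0.9906)
  (0,1): δ = 110.19°  ·
  (0,2): δ = 58.14°  ·
  (0,3): δ = 18.29°  ✓
  (0,4): δ = 81.01°  ·
  (0,5): δ = 121.20°  ·
  (1,2): δ = 127.94°  ·
  (1,3): δ = 51.52°  ✓
  (1,4): δ = 11.20°  ✓
  (1,5): δ = 51.40°  ✓
  (2,3): δ = 103.57°  ·
  (2,4): δ = 40.85°  ✓
  (2,5): δ = 0.66°  ✓
  (3,4): δ = 117.28°  ·
  (3,5): δ = 77.09°  ·
  (4,5): δ = 139.81°  ·
antipodal pairs: 6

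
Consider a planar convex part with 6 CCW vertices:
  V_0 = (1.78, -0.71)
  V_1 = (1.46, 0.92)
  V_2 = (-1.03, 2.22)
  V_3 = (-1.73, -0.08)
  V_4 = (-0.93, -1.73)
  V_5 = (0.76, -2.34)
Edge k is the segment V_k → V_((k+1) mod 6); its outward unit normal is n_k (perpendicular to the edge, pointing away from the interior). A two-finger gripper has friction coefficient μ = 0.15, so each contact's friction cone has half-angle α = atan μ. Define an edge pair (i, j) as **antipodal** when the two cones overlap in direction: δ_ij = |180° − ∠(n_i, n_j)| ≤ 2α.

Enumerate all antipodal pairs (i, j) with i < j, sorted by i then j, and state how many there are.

α = atan 0.15 = 8.53°;  2α = 17.06°
n_0 = (+0.9813, +0.1926)
n_1 = (+0.4628, +0.8865)
n_2 = (-0.9567, +0.2912)
n_3 = (-0.8998, -0.4363)
n_4 = (-0.3395, -0.9406)
n_5 = (+0.8477, -0.5305)
  (0,1): δ = 128.68°  ·
  (0,2): δ = 28.03°  ·
  (0,3): δ = 14.76°  ✓
  (0,4): δ = 59.05°  ·
  (0,5): δ = 136.86°  ·
  (1,2): δ = 79.36°  ·
  (1,3): δ = 36.57°  ·
  (1,4): δ = 7.72°  ✓
  (1,5): δ = 85.53°  ·
  (2,3): δ = 137.21°  ·
  (2,4): δ = 92.92°  ·
  (2,5): δ = 15.11°  ✓
  (3,4): δ = 135.71°  ·
  (3,5): δ = 57.90°  ·
  (4,5): δ = 102.19°  ·
antipodal pairs: 3

count = 3; pairs: (0,3), (1,4), (2,5)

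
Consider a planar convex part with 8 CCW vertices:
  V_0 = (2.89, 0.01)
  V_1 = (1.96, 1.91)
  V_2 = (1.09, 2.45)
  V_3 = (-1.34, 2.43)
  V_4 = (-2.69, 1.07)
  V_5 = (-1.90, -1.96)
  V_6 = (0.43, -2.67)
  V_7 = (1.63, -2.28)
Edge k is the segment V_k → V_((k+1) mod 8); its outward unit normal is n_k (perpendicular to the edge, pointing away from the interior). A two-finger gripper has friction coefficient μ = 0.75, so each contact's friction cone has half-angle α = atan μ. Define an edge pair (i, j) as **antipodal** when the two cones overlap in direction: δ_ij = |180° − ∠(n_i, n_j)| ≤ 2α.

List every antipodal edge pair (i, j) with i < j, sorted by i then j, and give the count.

count = 13; pairs: (0,3), (0,4), (0,5), (1,4), (1,5), (1,6), (2,5), (2,6), (2,7), (3,5), (3,6), (3,7), (4,7)

α = atan 0.75 = 36.87°;  2α = 73.74°
n_0 = (+0.8982, +0.4396)
n_1 = (+0.5274, +0.8496)
n_2 = (-0.0082, +1.0000)
n_3 = (-0.7097, +0.7045)
n_4 = (-0.9677, -0.2523)
n_5 = (-0.2915, -0.9566)
n_6 = (+0.3091, -0.9510)
n_7 = (+0.8761, -0.4821)
  (0,1): δ = 147.91°  ·
  (0,2): δ = 115.61°  ·
  (0,3): δ = 70.87°  ✓
  (0,4): δ = 11.47°  ✓
  (0,5): δ = 46.97°  ✓
  (0,6): δ = 81.92°  ·
  (0,7): δ = 125.10°  ·
  (1,2): δ = 147.70°  ·
  (1,3): δ = 102.96°  ·
  (1,4): δ = 43.56°  ✓
  (1,5): δ = 14.88°  ✓
  (1,6): δ = 49.83°  ✓
  (1,7): δ = 93.01°  ·
  (2,3): δ = 135.26°  ·
  (2,4): δ = 75.86°  ·
  (2,5): δ = 17.42°  ✓
  (2,6): δ = 17.53°  ✓
  (2,7): δ = 60.71°  ✓
  (3,4): δ = 120.60°  ·
  (3,5): δ = 62.16°  ✓
  (3,6): δ = 27.21°  ✓
  (3,7): δ = 15.97°  ✓
  (4,5): δ = 121.56°  ·
  (4,6): δ = 86.61°  ·
  (4,7): δ = 43.43°  ✓
  (5,6): δ = 145.05°  ·
  (5,7): δ = 101.87°  ·
  (6,7): δ = 136.82°  ·
antipodal pairs: 13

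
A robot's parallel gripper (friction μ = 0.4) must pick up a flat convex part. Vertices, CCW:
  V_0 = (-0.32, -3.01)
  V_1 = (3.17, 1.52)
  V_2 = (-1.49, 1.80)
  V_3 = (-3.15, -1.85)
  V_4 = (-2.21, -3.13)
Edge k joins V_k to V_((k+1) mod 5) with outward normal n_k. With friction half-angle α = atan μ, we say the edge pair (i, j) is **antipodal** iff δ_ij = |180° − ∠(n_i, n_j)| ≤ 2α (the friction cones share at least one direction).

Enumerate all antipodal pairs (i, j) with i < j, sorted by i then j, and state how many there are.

count = 2; pairs: (0,2), (1,4)

α = atan 0.4 = 21.80°;  2α = 43.60°
n_0 = (+0.7922, -0.6103)
n_1 = (+0.0600, +0.9982)
n_2 = (-0.9103, +0.4140)
n_3 = (-0.8060, -0.5919)
n_4 = (+0.0634, -0.9980)
  (0,1): δ = 55.83°  ·
  (0,2): δ = 13.16°  ✓
  (0,3): δ = 73.90°  ·
  (0,4): δ = 131.24°  ·
  (1,2): δ = 111.02°  ·
  (1,3): δ = 50.27°  ·
  (1,4): δ = 7.07°  ✓
  (2,3): δ = 119.25°  ·
  (2,4): δ = 61.91°  ·
  (3,4): δ = 122.66°  ·
antipodal pairs: 2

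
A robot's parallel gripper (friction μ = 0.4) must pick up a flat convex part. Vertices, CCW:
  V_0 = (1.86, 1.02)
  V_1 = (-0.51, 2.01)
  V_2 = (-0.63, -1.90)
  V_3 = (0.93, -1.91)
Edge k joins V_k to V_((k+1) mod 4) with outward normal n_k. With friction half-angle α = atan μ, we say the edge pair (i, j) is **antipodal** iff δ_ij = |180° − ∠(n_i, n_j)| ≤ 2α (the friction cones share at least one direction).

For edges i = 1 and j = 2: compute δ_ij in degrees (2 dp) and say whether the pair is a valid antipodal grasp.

δ = 88.61°, invalid

α = atan 0.4 = 21.80°;  2α = 43.60°
edge 1: e_1 = (-0.12, -3.91);  n_1 = (-0.9995, +0.0307)
edge 2: e_2 = (+1.56, -0.01);  n_2 = (-0.0064, -1.0000)
∠(n_1, n_2) = 91.39°
δ = |180° − 91.39°| = 88.61°
88.61° > 2α = 43.60°  →  invalid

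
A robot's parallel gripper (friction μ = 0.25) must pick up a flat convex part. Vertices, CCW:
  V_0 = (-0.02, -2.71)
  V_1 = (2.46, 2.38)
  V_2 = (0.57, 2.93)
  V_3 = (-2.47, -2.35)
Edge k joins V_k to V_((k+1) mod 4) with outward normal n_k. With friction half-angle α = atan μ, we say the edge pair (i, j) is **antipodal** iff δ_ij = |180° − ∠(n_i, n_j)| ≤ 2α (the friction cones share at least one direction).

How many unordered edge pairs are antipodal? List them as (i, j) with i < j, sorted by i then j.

count = 2; pairs: (0,2), (1,3)

α = atan 0.25 = 14.04°;  2α = 28.07°
n_0 = (+0.8990, -0.4380)
n_1 = (+0.2794, +0.9602)
n_2 = (-0.8666, +0.4990)
n_3 = (-0.1454, -0.9894)
  (0,1): δ = 80.25°  ·
  (0,2): δ = 3.95°  ✓
  (0,3): δ = 107.62°  ·
  (1,2): δ = 103.71°  ·
  (1,3): δ = 7.87°  ✓
  (2,3): δ = 68.43°  ·
antipodal pairs: 2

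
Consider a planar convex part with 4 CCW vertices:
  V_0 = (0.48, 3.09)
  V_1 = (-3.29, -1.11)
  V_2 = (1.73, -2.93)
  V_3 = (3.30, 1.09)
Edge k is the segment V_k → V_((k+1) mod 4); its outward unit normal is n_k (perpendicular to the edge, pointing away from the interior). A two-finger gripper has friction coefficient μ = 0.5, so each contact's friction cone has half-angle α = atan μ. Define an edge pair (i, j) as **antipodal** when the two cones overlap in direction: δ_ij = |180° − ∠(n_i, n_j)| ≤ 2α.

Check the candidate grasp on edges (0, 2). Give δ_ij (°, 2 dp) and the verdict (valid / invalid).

α = atan 0.5 = 26.57°;  2α = 53.13°
edge 0: e_0 = (-3.77, -4.20);  n_0 = (-0.7442, +0.6680)
edge 2: e_2 = (+1.57, +4.02);  n_2 = (+0.9315, -0.3638)
∠(n_0, n_2) = 159.42°
δ = |180° − 159.42°| = 20.58°
20.58° ≤ 2α = 53.13°  →  valid

δ = 20.58°, valid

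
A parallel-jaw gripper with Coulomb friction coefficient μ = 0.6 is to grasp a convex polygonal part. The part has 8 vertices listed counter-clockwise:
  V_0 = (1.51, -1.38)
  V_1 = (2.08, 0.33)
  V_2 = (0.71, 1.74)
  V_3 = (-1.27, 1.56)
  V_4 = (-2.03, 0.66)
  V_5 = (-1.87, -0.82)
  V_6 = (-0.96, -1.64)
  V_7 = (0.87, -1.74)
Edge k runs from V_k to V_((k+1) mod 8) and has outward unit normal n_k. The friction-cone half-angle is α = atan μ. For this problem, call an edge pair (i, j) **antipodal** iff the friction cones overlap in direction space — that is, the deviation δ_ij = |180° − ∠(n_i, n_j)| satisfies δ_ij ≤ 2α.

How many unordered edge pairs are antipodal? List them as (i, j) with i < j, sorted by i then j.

α = atan 0.6 = 30.96°;  2α = 61.93°
n_0 = (+0.9487, -0.3162)
n_1 = (+0.7172, +0.6969)
n_2 = (-0.0905, +0.9959)
n_3 = (-0.7640, +0.6452)
n_4 = (-0.9942, -0.1075)
n_5 = (-0.6694, -0.7429)
n_6 = (-0.0546, -0.9985)
n_7 = (+0.4903, -0.8716)
  (0,1): δ = 117.39°  ·
  (0,2): δ = 66.37°  ·
  (0,3): δ = 21.74°  ✓
  (0,4): δ = 24.61°  ✓
  (0,5): δ = 66.41°  ·
  (0,6): δ = 105.31°  ·
  (0,7): δ = 137.79°  ·
  (1,2): δ = 128.98°  ·
  (1,3): δ = 84.35°  ·
  (1,4): δ = 38.01°  ✓
  (1,5): δ = 3.80°  ✓
  (1,6): δ = 42.70°  ✓
  (1,7): δ = 75.18°  ·
  (2,3): δ = 135.37°  ·
  (2,4): δ = 89.02°  ·
  (2,5): δ = 47.22°  ✓
  (2,6): δ = 8.32°  ✓
  (2,7): δ = 24.16°  ✓
  (3,4): δ = 133.65°  ·
  (3,5): δ = 91.84°  ·
  (3,6): δ = 52.95°  ✓
  (3,7): δ = 20.46°  ✓
  (4,5): δ = 138.19°  ·
  (4,6): δ = 99.30°  ·
  (4,7): δ = 66.81°  ·
  (5,6): δ = 141.11°  ·
  (5,7): δ = 108.62°  ·
  (6,7): δ = 147.51°  ·
antipodal pairs: 10

count = 10; pairs: (0,3), (0,4), (1,4), (1,5), (1,6), (2,5), (2,6), (2,7), (3,6), (3,7)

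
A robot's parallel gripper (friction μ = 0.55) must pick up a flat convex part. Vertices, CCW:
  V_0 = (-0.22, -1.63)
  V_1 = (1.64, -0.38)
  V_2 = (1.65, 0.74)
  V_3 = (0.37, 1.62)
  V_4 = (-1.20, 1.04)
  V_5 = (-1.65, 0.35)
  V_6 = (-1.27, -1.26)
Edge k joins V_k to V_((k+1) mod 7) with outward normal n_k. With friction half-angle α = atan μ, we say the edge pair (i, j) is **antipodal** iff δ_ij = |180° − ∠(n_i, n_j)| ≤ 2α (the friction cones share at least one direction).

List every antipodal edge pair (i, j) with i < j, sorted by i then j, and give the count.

α = atan 0.55 = 28.81°;  2α = 57.62°
n_0 = (+0.5578, -0.8300)
n_1 = (+1.0000, -0.0089)
n_2 = (+0.5665, +0.8240)
n_3 = (-0.3465, +0.9380)
n_4 = (-0.8376, +0.5463)
n_5 = (-0.9733, -0.2297)
n_6 = (-0.3324, -0.9432)
  (0,1): δ = 124.41°  ·
  (0,2): δ = 68.41°  ·
  (0,3): δ = 13.63°  ✓
  (0,4): δ = 22.99°  ✓
  (0,5): δ = 69.38°  ·
  (0,6): δ = 126.69°  ·
  (1,2): δ = 124.00°  ·
  (1,3): δ = 69.21°  ·
  (1,4): δ = 32.60°  ✓
  (1,5): δ = 13.79°  ✓
  (1,6): δ = 71.10°  ·
  (2,3): δ = 125.22°  ·
  (2,4): δ = 88.60°  ·
  (2,5): δ = 42.21°  ✓
  (2,6): δ = 15.10°  ✓
  (3,4): δ = 143.39°  ·
  (3,5): δ = 97.00°  ·
  (3,6): δ = 39.69°  ✓
  (4,5): δ = 133.61°  ·
  (4,6): δ = 76.30°  ·
  (5,6): δ = 122.69°  ·
antipodal pairs: 7

count = 7; pairs: (0,3), (0,4), (1,4), (1,5), (2,5), (2,6), (3,6)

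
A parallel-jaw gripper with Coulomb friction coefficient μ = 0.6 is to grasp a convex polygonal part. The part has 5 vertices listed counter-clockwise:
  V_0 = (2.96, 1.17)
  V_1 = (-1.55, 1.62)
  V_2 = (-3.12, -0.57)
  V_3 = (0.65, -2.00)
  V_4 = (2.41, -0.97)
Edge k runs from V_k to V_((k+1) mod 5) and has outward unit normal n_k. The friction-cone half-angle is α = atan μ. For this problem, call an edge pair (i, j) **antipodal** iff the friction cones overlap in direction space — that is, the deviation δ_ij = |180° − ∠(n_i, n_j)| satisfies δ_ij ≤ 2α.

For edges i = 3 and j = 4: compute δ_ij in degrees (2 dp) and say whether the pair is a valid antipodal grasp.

α = atan 0.6 = 30.96°;  2α = 61.93°
edge 3: e_3 = (+1.76, +1.03);  n_3 = (+0.5051, -0.8631)
edge 4: e_4 = (+0.55, +2.14);  n_4 = (+0.9685, -0.2489)
∠(n_3, n_4) = 45.25°
δ = |180° − 45.25°| = 134.75°
134.75° > 2α = 61.93°  →  invalid

δ = 134.75°, invalid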